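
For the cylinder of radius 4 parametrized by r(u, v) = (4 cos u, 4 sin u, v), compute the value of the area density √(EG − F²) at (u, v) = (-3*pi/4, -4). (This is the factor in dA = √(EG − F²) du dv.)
√(EG − F²)|_{(-3*pi/4, -4)} = 4

E = 16, F = 0, G = 1, so EG − F² = 16. Taking the positive square root: √(EG − F²) = 4. At (u, v) = (-3*pi/4, -4): 4.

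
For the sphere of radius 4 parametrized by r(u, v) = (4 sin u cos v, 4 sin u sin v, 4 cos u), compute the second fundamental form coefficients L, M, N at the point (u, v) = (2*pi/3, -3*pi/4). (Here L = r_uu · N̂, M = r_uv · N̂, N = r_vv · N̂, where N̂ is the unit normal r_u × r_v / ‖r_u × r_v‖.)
L = -4;  M = 0;  N = -3

Compute the unit normal N̂(u, v) = (sin(u)^2*cos(v)/Abs(sin(u)), sin(u)^2*sin(v)/Abs(sin(u)), sin(2*u)/(2*Abs(sin(u)))), and the second partials r_uu, r_uv, r_vv. Take dot products:
  L(u, v) = r_uu · N̂ = -4*sin(u)/Abs(sin(u)),
  M(u, v) = r_uv · N̂ = 0,
  N(u, v) = r_vv · N̂ = -4*sin(u)^3/Abs(sin(u)).
Evaluating at (u, v) = (2*pi/3, -3*pi/4):
  L = -4, M = 0, N = -3.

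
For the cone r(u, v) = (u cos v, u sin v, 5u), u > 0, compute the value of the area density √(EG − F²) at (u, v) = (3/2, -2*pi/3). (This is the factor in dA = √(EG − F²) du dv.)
√(EG − F²)|_{(3/2, -2*pi/3)} = 3*sqrt(26)/2

E = 26, F = 0, G = u^2, so EG − F² = 26*u^2. Taking the positive square root: √(EG − F²) = sqrt(26)*Abs(u). At (u, v) = (3/2, -2*pi/3): 3*sqrt(26)/2.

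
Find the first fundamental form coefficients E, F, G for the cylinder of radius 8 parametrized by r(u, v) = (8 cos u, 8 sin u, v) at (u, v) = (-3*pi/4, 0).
E = 64;  F = 0;  G = 1

Partials: r_u = (-8*sin(u), 8*cos(u), 0), r_v = (0, 0, 1). As functions of (u, v):
  E = r_u · r_u = 64,
  F = r_u · r_v = 0,
  G = r_v · r_v = 1.
Evaluating at (u, v) = (-3*pi/4, 0): E = 64, F = 0, G = 1.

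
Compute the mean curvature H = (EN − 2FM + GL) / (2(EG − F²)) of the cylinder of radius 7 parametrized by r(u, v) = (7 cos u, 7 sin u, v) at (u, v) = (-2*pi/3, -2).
H = -1/14

With E = 49, F = 0, G = 1, L = -7, M = 0, N = 0, assemble
  H = (EN − 2FM + GL) / (2(EG − F²)) = -1/14.
At (u, v) = (-2*pi/3, -2): H = -1/14.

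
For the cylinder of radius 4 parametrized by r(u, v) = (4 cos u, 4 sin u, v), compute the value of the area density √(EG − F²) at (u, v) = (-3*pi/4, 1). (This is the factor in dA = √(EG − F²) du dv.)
√(EG − F²)|_{(-3*pi/4, 1)} = 4

E = 16, F = 0, G = 1, so EG − F² = 16. Taking the positive square root: √(EG − F²) = 4. At (u, v) = (-3*pi/4, 1): 4.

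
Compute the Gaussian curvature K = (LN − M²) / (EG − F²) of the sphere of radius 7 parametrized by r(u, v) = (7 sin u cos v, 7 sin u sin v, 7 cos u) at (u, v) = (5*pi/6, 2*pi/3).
K = 1/49

Coefficients of the first fundamental form: E = 49, F = 0, G = 49*sin(u)^2.
Coefficients of the second fundamental form: L = -7*sin(u)/Abs(sin(u)), M = 0, N = -7*sin(u)^3/Abs(sin(u)).
Assemble K = (LN − M²)/(EG − F²) = 1/49. At (u, v) = (5*pi/6, 2*pi/3): K = 1/49.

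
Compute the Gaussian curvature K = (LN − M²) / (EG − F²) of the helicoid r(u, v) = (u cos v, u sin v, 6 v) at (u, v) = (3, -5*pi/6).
K = -4/225

Coefficients of the first fundamental form: E = 1, F = 0, G = u^2 + 36.
Coefficients of the second fundamental form: L = 0, M = -6/sqrt(u^2 + 36), N = 0.
Assemble K = (LN − M²)/(EG − F²) = -36/(u^2 + 36)^2. At (u, v) = (3, -5*pi/6): K = -4/225.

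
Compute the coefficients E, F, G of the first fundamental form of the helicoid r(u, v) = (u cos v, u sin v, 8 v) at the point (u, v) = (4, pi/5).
E = 1;  F = 0;  G = 80

Partials: r_u = (cos(v), sin(v), 0), r_v = (-u*sin(v), u*cos(v), 8). As functions of (u, v):
  E = r_u · r_u = 1,
  F = r_u · r_v = 0,
  G = r_v · r_v = u^2 + 64.
Evaluating at (u, v) = (4, pi/5): E = 1, F = 0, G = 80.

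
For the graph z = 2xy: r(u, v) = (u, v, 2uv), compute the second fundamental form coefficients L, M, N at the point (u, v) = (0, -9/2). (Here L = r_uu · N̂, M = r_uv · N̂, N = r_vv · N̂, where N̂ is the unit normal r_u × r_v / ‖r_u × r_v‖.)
L = 0;  M = sqrt(82)/41;  N = 0

Compute the unit normal N̂(u, v) = (-2*v/sqrt(4*u^2 + 4*v^2 + 1), -2*u/sqrt(4*u^2 + 4*v^2 + 1), 1/sqrt(4*u^2 + 4*v^2 + 1)), and the second partials r_uu, r_uv, r_vv. Take dot products:
  L(u, v) = r_uu · N̂ = 0,
  M(u, v) = r_uv · N̂ = 2/sqrt(4*u^2 + 4*v^2 + 1),
  N(u, v) = r_vv · N̂ = 0.
Evaluating at (u, v) = (0, -9/2):
  L = 0, M = sqrt(82)/41, N = 0.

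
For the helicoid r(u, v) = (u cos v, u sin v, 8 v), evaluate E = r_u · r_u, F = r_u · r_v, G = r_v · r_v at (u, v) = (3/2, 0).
E = 1;  F = 0;  G = 265/4

Partials: r_u = (cos(v), sin(v), 0), r_v = (-u*sin(v), u*cos(v), 8). As functions of (u, v):
  E = r_u · r_u = 1,
  F = r_u · r_v = 0,
  G = r_v · r_v = u^2 + 64.
Evaluating at (u, v) = (3/2, 0): E = 1, F = 0, G = 265/4.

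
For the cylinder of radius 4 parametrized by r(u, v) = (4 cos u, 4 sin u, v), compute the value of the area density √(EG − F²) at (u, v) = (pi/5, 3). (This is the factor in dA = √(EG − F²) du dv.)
√(EG − F²)|_{(pi/5, 3)} = 4

E = 16, F = 0, G = 1, so EG − F² = 16. Taking the positive square root: √(EG − F²) = 4. At (u, v) = (pi/5, 3): 4.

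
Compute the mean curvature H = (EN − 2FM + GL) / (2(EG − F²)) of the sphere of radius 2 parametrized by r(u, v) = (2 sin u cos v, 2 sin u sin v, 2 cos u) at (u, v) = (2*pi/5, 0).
H = -1/2

With E = 4, F = 0, G = 4*sin(u)^2, L = -2*sin(u)/Abs(sin(u)), M = 0, N = -2*sin(u)^3/Abs(sin(u)), assemble
  H = (EN − 2FM + GL) / (2(EG − F²)) = -sin(u)/(2*Abs(sin(u))).
At (u, v) = (2*pi/5, 0): H = -1/2.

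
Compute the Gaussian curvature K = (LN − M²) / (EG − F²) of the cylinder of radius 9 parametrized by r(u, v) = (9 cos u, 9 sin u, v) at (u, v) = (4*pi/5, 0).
K = 0

Coefficients of the first fundamental form: E = 81, F = 0, G = 1.
Coefficients of the second fundamental form: L = -9, M = 0, N = 0.
Assemble K = (LN − M²)/(EG − F²) = 0. At (u, v) = (4*pi/5, 0): K = 0.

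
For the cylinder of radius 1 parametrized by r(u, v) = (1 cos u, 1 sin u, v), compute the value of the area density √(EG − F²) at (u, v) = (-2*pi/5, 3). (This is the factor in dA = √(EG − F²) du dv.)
√(EG − F²)|_{(-2*pi/5, 3)} = 1

E = 1, F = 0, G = 1, so EG − F² = 1. Taking the positive square root: √(EG − F²) = 1. At (u, v) = (-2*pi/5, 3): 1.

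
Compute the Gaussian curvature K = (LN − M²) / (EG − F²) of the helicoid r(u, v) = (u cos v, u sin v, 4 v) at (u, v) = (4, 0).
K = -1/64

Coefficients of the first fundamental form: E = 1, F = 0, G = u^2 + 16.
Coefficients of the second fundamental form: L = 0, M = -4/sqrt(u^2 + 16), N = 0.
Assemble K = (LN − M²)/(EG − F²) = -16/(u^2 + 16)^2. At (u, v) = (4, 0): K = -1/64.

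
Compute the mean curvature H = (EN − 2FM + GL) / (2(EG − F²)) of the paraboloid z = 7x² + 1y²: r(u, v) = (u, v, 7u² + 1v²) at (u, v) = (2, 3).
H = 1044*sqrt(821)/674041

With E = 196*u^2 + 1, F = 28*u*v, G = 4*v^2 + 1, L = 14/sqrt(196*u^2 + 4*v^2 + 1), M = 0, N = 2/sqrt(196*u^2 + 4*v^2 + 1), assemble
  H = (EN − 2FM + GL) / (2(EG − F²)) = 4*(49*u^2 + 7*v^2 + 2)/(196*u^2 + 4*v^2 + 1)^(3/2).
At (u, v) = (2, 3): H = 1044*sqrt(821)/674041.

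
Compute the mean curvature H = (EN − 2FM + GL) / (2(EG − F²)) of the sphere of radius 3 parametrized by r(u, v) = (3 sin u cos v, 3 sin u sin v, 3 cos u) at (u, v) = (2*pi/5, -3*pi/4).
H = -1/3

With E = 9, F = 0, G = 9*sin(u)^2, L = -3*sin(u)/Abs(sin(u)), M = 0, N = -3*sin(u)^3/Abs(sin(u)), assemble
  H = (EN − 2FM + GL) / (2(EG − F²)) = -sin(u)/(3*Abs(sin(u))).
At (u, v) = (2*pi/5, -3*pi/4): H = -1/3.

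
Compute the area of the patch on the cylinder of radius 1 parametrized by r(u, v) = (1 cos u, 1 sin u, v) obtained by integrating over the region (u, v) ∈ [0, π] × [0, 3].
Area = 3*pi

Area = ∫∫ √(EG − F²) du dv with √(EG − F²) = 1. Integrating over [0, π] × [0, 3] gives 3*pi.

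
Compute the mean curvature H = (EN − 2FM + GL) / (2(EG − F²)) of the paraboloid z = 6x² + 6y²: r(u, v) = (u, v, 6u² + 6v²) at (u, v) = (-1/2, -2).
H = 3684*sqrt(613)/375769

With E = 144*u^2 + 1, F = 144*u*v, G = 144*v^2 + 1, L = 12/sqrt(144*u^2 + 144*v^2 + 1), M = 0, N = 12/sqrt(144*u^2 + 144*v^2 + 1), assemble
  H = (EN − 2FM + GL) / (2(EG − F²)) = 12*(72*u^2 + 72*v^2 + 1)/(144*u^2 + 144*v^2 + 1)^(3/2).
At (u, v) = (-1/2, -2): H = 3684*sqrt(613)/375769.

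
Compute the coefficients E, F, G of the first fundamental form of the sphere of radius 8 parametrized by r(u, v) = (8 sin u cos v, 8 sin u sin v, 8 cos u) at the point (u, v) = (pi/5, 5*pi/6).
E = 64;  F = 0;  G = 40 - 8*sqrt(5)

Partials: r_u = (8*cos(u)*cos(v), 8*sin(v)*cos(u), -8*sin(u)), r_v = (-8*sin(u)*sin(v), 8*sin(u)*cos(v), 0). As functions of (u, v):
  E = r_u · r_u = 64,
  F = r_u · r_v = 0,
  G = r_v · r_v = 64*sin(u)^2.
Evaluating at (u, v) = (pi/5, 5*pi/6): E = 64, F = 0, G = 40 - 8*sqrt(5).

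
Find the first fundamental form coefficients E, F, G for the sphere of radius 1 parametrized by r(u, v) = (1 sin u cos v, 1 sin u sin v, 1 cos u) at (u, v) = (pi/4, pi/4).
E = 1;  F = 0;  G = 1/2

Partials: r_u = (cos(u)*cos(v), sin(v)*cos(u), -sin(u)), r_v = (-sin(u)*sin(v), sin(u)*cos(v), 0). As functions of (u, v):
  E = r_u · r_u = 1,
  F = r_u · r_v = 0,
  G = r_v · r_v = sin(u)^2.
Evaluating at (u, v) = (pi/4, pi/4): E = 1, F = 0, G = 1/2.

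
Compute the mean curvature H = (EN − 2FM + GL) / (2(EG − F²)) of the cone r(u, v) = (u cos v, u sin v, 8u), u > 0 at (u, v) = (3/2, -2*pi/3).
H = 8*sqrt(65)/195

With E = 65, F = 0, G = u^2, L = 0, M = 0, N = 8*sqrt(65)*u^2/(65*Abs(u)), assemble
  H = (EN − 2FM + GL) / (2(EG − F²)) = 4*sqrt(65)/(65*Abs(u)).
At (u, v) = (3/2, -2*pi/3): H = 8*sqrt(65)/195.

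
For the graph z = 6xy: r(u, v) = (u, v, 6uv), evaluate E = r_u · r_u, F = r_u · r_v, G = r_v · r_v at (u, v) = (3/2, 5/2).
E = 226;  F = 135;  G = 82

Partials: r_u = (1, 0, 6*v), r_v = (0, 1, 6*u). As functions of (u, v):
  E = r_u · r_u = 36*v^2 + 1,
  F = r_u · r_v = 36*u*v,
  G = r_v · r_v = 36*u^2 + 1.
Evaluating at (u, v) = (3/2, 5/2): E = 226, F = 135, G = 82.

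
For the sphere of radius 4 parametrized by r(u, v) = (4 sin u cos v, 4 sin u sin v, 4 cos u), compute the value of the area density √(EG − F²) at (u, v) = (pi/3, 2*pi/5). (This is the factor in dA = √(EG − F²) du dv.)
√(EG − F²)|_{(pi/3, 2*pi/5)} = 8*sqrt(3)

E = 16, F = 0, G = 16*sin(u)^2, so EG − F² = 256*sin(u)^2. Taking the positive square root: √(EG − F²) = 16*Abs(sin(u)). At (u, v) = (pi/3, 2*pi/5): 8*sqrt(3).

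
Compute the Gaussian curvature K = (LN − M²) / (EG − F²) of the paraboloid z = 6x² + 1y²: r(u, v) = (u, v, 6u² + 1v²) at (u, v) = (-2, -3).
K = 24/375769

Coefficients of the first fundamental form: E = 144*u^2 + 1, F = 24*u*v, G = 4*v^2 + 1.
Coefficients of the second fundamental form: L = 12/sqrt(144*u^2 + 4*v^2 + 1), M = 0, N = 2/sqrt(144*u^2 + 4*v^2 + 1).
Assemble K = (LN − M²)/(EG − F²) = 24/(20736*u^4 + 1152*u^2*v^2 + 288*u^2 + 16*v^4 + 8*v^2 + 1). At (u, v) = (-2, -3): K = 24/375769.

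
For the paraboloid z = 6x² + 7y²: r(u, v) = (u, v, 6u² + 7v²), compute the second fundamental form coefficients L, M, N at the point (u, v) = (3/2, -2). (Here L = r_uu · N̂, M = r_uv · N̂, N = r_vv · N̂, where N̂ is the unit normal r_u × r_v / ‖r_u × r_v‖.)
L = 12*sqrt(1109)/1109;  M = 0;  N = 14*sqrt(1109)/1109

Compute the unit normal N̂(u, v) = (-12*u/sqrt(144*u^2 + 196*v^2 + 1), -14*v/sqrt(144*u^2 + 196*v^2 + 1), 1/sqrt(144*u^2 + 196*v^2 + 1)), and the second partials r_uu, r_uv, r_vv. Take dot products:
  L(u, v) = r_uu · N̂ = 12/sqrt(144*u^2 + 196*v^2 + 1),
  M(u, v) = r_uv · N̂ = 0,
  N(u, v) = r_vv · N̂ = 14/sqrt(144*u^2 + 196*v^2 + 1).
Evaluating at (u, v) = (3/2, -2):
  L = 12*sqrt(1109)/1109, M = 0, N = 14*sqrt(1109)/1109.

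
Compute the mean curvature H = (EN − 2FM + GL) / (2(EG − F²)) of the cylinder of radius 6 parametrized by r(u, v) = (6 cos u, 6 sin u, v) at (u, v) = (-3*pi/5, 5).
H = -1/12

With E = 36, F = 0, G = 1, L = -6, M = 0, N = 0, assemble
  H = (EN − 2FM + GL) / (2(EG − F²)) = -1/12.
At (u, v) = (-3*pi/5, 5): H = -1/12.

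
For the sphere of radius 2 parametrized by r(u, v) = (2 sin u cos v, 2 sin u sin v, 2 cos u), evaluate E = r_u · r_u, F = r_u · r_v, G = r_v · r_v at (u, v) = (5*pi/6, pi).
E = 4;  F = 0;  G = 1

Partials: r_u = (2*cos(u)*cos(v), 2*sin(v)*cos(u), -2*sin(u)), r_v = (-2*sin(u)*sin(v), 2*sin(u)*cos(v), 0). As functions of (u, v):
  E = r_u · r_u = 4,
  F = r_u · r_v = 0,
  G = r_v · r_v = 4*sin(u)^2.
Evaluating at (u, v) = (5*pi/6, pi): E = 4, F = 0, G = 1.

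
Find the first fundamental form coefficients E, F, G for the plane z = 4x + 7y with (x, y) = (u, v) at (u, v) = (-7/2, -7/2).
E = 17;  F = 28;  G = 50

Partials: r_u = (1, 0, 4), r_v = (0, 1, 7). As functions of (u, v):
  E = r_u · r_u = 17,
  F = r_u · r_v = 28,
  G = r_v · r_v = 50.
Evaluating at (u, v) = (-7/2, -7/2): E = 17, F = 28, G = 50.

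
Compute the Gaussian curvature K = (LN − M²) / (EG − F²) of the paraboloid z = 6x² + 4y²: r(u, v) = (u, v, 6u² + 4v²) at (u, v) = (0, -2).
K = 96/66049

Coefficients of the first fundamental form: E = 144*u^2 + 1, F = 96*u*v, G = 64*v^2 + 1.
Coefficients of the second fundamental form: L = 12/sqrt(144*u^2 + 64*v^2 + 1), M = 0, N = 8/sqrt(144*u^2 + 64*v^2 + 1).
Assemble K = (LN − M²)/(EG − F²) = 96/(20736*u^4 + 18432*u^2*v^2 + 288*u^2 + 4096*v^4 + 128*v^2 + 1). At (u, v) = (0, -2): K = 96/66049.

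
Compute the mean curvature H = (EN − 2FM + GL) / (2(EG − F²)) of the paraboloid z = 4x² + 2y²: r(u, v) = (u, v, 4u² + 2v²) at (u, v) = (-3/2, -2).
H = 50*sqrt(209)/3971

With E = 64*u^2 + 1, F = 32*u*v, G = 16*v^2 + 1, L = 8/sqrt(64*u^2 + 16*v^2 + 1), M = 0, N = 4/sqrt(64*u^2 + 16*v^2 + 1), assemble
  H = (EN − 2FM + GL) / (2(EG − F²)) = 2*(64*u^2 + 32*v^2 + 3)/(64*u^2 + 16*v^2 + 1)^(3/2).
At (u, v) = (-3/2, -2): H = 50*sqrt(209)/3971.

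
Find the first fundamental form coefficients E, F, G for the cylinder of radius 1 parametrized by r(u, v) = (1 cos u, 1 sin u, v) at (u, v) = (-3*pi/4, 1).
E = 1;  F = 0;  G = 1

Partials: r_u = (-sin(u), cos(u), 0), r_v = (0, 0, 1). As functions of (u, v):
  E = r_u · r_u = 1,
  F = r_u · r_v = 0,
  G = r_v · r_v = 1.
Evaluating at (u, v) = (-3*pi/4, 1): E = 1, F = 0, G = 1.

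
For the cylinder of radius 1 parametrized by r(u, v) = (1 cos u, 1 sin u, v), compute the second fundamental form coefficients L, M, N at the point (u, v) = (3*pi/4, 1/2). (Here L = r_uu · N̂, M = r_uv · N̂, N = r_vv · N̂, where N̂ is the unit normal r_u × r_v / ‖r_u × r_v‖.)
L = -1;  M = 0;  N = 0

Compute the unit normal N̂(u, v) = (cos(u), sin(u), 0), and the second partials r_uu, r_uv, r_vv. Take dot products:
  L(u, v) = r_uu · N̂ = -1,
  M(u, v) = r_uv · N̂ = 0,
  N(u, v) = r_vv · N̂ = 0.
Evaluating at (u, v) = (3*pi/4, 1/2):
  L = -1, M = 0, N = 0.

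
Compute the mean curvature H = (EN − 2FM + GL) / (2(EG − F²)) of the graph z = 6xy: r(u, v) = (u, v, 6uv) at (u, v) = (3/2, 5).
H = -405*sqrt(982)/241081

With E = 36*v^2 + 1, F = 36*u*v, G = 36*u^2 + 1, L = 0, M = 6/sqrt(36*u^2 + 36*v^2 + 1), N = 0, assemble
  H = (EN − 2FM + GL) / (2(EG − F²)) = -216*u*v/(36*u^2 + 36*v^2 + 1)^(3/2).
At (u, v) = (3/2, 5): H = -405*sqrt(982)/241081.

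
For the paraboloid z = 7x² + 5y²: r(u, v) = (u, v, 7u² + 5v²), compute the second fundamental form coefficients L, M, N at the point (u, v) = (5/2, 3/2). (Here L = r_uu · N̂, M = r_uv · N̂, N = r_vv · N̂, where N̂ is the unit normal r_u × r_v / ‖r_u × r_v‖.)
L = 14*sqrt(1451)/1451;  M = 0;  N = 10*sqrt(1451)/1451

Compute the unit normal N̂(u, v) = (-14*u/sqrt(196*u^2 + 100*v^2 + 1), -10*v/sqrt(196*u^2 + 100*v^2 + 1), 1/sqrt(196*u^2 + 100*v^2 + 1)), and the second partials r_uu, r_uv, r_vv. Take dot products:
  L(u, v) = r_uu · N̂ = 14/sqrt(196*u^2 + 100*v^2 + 1),
  M(u, v) = r_uv · N̂ = 0,
  N(u, v) = r_vv · N̂ = 10/sqrt(196*u^2 + 100*v^2 + 1).
Evaluating at (u, v) = (5/2, 3/2):
  L = 14*sqrt(1451)/1451, M = 0, N = 10*sqrt(1451)/1451.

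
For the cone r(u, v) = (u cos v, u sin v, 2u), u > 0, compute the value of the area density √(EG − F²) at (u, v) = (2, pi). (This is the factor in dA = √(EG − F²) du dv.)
√(EG − F²)|_{(2, pi)} = 2*sqrt(5)

E = 5, F = 0, G = u^2, so EG − F² = 5*u^2. Taking the positive square root: √(EG − F²) = sqrt(5)*Abs(u). At (u, v) = (2, pi): 2*sqrt(5).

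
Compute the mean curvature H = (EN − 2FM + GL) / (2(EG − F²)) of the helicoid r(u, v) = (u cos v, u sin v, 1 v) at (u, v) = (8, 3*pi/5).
H = 0

With E = 1, F = 0, G = u^2 + 1, L = 0, M = -1/sqrt(u^2 + 1), N = 0, assemble
  H = (EN − 2FM + GL) / (2(EG − F²)) = 0.
At (u, v) = (8, 3*pi/5): H = 0.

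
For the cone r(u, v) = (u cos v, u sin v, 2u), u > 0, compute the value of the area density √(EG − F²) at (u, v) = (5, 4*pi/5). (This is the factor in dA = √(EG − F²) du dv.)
√(EG − F²)|_{(5, 4*pi/5)} = 5*sqrt(5)

E = 5, F = 0, G = u^2, so EG − F² = 5*u^2. Taking the positive square root: √(EG − F²) = sqrt(5)*Abs(u). At (u, v) = (5, 4*pi/5): 5*sqrt(5).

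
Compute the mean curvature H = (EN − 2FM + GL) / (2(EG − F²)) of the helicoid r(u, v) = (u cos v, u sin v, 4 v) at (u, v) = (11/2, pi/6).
H = 0

With E = 1, F = 0, G = u^2 + 16, L = 0, M = -4/sqrt(u^2 + 16), N = 0, assemble
  H = (EN − 2FM + GL) / (2(EG − F²)) = 0.
At (u, v) = (11/2, pi/6): H = 0.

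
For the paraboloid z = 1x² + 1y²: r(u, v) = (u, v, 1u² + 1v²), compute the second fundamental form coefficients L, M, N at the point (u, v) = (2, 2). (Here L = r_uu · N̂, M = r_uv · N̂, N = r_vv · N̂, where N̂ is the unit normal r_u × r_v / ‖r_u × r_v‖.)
L = 2*sqrt(33)/33;  M = 0;  N = 2*sqrt(33)/33

Compute the unit normal N̂(u, v) = (-2*u/sqrt(4*u^2 + 4*v^2 + 1), -2*v/sqrt(4*u^2 + 4*v^2 + 1), 1/sqrt(4*u^2 + 4*v^2 + 1)), and the second partials r_uu, r_uv, r_vv. Take dot products:
  L(u, v) = r_uu · N̂ = 2/sqrt(4*u^2 + 4*v^2 + 1),
  M(u, v) = r_uv · N̂ = 0,
  N(u, v) = r_vv · N̂ = 2/sqrt(4*u^2 + 4*v^2 + 1).
Evaluating at (u, v) = (2, 2):
  L = 2*sqrt(33)/33, M = 0, N = 2*sqrt(33)/33.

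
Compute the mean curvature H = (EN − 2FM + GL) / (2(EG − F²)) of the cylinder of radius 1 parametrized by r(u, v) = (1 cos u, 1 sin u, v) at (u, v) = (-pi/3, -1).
H = -1/2

With E = 1, F = 0, G = 1, L = -1, M = 0, N = 0, assemble
  H = (EN − 2FM + GL) / (2(EG − F²)) = -1/2.
At (u, v) = (-pi/3, -1): H = -1/2.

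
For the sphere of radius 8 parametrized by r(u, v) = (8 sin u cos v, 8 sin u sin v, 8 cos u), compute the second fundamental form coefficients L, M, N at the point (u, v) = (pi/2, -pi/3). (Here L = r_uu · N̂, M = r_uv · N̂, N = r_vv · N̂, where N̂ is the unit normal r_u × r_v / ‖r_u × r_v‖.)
L = -8;  M = 0;  N = -8

Compute the unit normal N̂(u, v) = (sin(u)^2*cos(v)/Abs(sin(u)), sin(u)^2*sin(v)/Abs(sin(u)), sin(2*u)/(2*Abs(sin(u)))), and the second partials r_uu, r_uv, r_vv. Take dot products:
  L(u, v) = r_uu · N̂ = -8*sin(u)/Abs(sin(u)),
  M(u, v) = r_uv · N̂ = 0,
  N(u, v) = r_vv · N̂ = -8*sin(u)^3/Abs(sin(u)).
Evaluating at (u, v) = (pi/2, -pi/3):
  L = -8, M = 0, N = -8.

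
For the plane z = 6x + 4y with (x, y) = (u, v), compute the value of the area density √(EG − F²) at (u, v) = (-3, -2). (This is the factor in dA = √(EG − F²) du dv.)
√(EG − F²)|_{(-3, -2)} = sqrt(53)

E = 37, F = 24, G = 17, so EG − F² = 53. Taking the positive square root: √(EG − F²) = sqrt(53). At (u, v) = (-3, -2): sqrt(53).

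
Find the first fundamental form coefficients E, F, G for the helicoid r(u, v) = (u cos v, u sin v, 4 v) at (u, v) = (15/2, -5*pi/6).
E = 1;  F = 0;  G = 289/4

Partials: r_u = (cos(v), sin(v), 0), r_v = (-u*sin(v), u*cos(v), 4). As functions of (u, v):
  E = r_u · r_u = 1,
  F = r_u · r_v = 0,
  G = r_v · r_v = u^2 + 16.
Evaluating at (u, v) = (15/2, -5*pi/6): E = 1, F = 0, G = 289/4.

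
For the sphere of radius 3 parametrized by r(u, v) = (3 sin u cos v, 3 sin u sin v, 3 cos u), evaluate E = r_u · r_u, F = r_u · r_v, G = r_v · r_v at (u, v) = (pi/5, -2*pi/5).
E = 9;  F = 0;  G = 45/8 - 9*sqrt(5)/8

Partials: r_u = (3*cos(u)*cos(v), 3*sin(v)*cos(u), -3*sin(u)), r_v = (-3*sin(u)*sin(v), 3*sin(u)*cos(v), 0). As functions of (u, v):
  E = r_u · r_u = 9,
  F = r_u · r_v = 0,
  G = r_v · r_v = 9*sin(u)^2.
Evaluating at (u, v) = (pi/5, -2*pi/5): E = 9, F = 0, G = 45/8 - 9*sqrt(5)/8.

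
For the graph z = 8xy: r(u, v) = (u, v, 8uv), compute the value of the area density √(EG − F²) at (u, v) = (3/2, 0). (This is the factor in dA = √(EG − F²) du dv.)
√(EG − F²)|_{(3/2, 0)} = sqrt(145)

E = 64*v^2 + 1, F = 64*u*v, G = 64*u^2 + 1, so EG − F² = 64*u^2 + 64*v^2 + 1. Taking the positive square root: √(EG − F²) = sqrt(64*u^2 + 64*v^2 + 1). At (u, v) = (3/2, 0): sqrt(145).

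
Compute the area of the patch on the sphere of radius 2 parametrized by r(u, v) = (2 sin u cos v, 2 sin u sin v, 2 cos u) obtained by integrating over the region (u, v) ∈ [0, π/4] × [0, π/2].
Area = pi*(2 - sqrt(2))

Area = ∫∫ √(EG − F²) du dv with √(EG − F²) = 4*Abs(sin(u)). Integrating over [0, π/4] × [0, π/2] gives pi*(2 - sqrt(2)).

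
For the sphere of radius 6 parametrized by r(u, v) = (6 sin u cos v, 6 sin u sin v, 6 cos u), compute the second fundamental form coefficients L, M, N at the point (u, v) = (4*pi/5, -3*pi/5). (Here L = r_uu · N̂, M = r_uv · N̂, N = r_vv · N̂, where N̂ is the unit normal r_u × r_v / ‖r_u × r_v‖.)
L = -6;  M = 0;  N = -15/4 + 3*sqrt(5)/4

Compute the unit normal N̂(u, v) = (sin(u)^2*cos(v)/Abs(sin(u)), sin(u)^2*sin(v)/Abs(sin(u)), sin(2*u)/(2*Abs(sin(u)))), and the second partials r_uu, r_uv, r_vv. Take dot products:
  L(u, v) = r_uu · N̂ = -6*sin(u)/Abs(sin(u)),
  M(u, v) = r_uv · N̂ = 0,
  N(u, v) = r_vv · N̂ = -6*sin(u)^3/Abs(sin(u)).
Evaluating at (u, v) = (4*pi/5, -3*pi/5):
  L = -6, M = 0, N = -15/4 + 3*sqrt(5)/4.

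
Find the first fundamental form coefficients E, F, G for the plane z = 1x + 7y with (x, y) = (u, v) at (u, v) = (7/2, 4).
E = 2;  F = 7;  G = 50

Partials: r_u = (1, 0, 1), r_v = (0, 1, 7). As functions of (u, v):
  E = r_u · r_u = 2,
  F = r_u · r_v = 7,
  G = r_v · r_v = 50.
Evaluating at (u, v) = (7/2, 4): E = 2, F = 7, G = 50.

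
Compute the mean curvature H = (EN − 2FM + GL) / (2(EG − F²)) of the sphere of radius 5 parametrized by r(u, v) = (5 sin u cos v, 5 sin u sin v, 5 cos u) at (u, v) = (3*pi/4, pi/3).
H = -1/5

With E = 25, F = 0, G = 25*sin(u)^2, L = -5*sin(u)/Abs(sin(u)), M = 0, N = -5*sin(u)^3/Abs(sin(u)), assemble
  H = (EN − 2FM + GL) / (2(EG − F²)) = -sin(u)/(5*Abs(sin(u))).
At (u, v) = (3*pi/4, pi/3): H = -1/5.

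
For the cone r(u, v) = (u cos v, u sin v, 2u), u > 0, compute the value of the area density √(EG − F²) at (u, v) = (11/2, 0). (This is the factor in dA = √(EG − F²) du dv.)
√(EG − F²)|_{(11/2, 0)} = 11*sqrt(5)/2

E = 5, F = 0, G = u^2, so EG − F² = 5*u^2. Taking the positive square root: √(EG − F²) = sqrt(5)*Abs(u). At (u, v) = (11/2, 0): 11*sqrt(5)/2.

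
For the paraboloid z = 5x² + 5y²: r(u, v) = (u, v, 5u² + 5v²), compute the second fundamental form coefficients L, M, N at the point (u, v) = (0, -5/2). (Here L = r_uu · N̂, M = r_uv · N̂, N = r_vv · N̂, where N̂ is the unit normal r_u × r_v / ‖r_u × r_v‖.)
L = 5*sqrt(626)/313;  M = 0;  N = 5*sqrt(626)/313

Compute the unit normal N̂(u, v) = (-10*u/sqrt(100*u^2 + 100*v^2 + 1), -10*v/sqrt(100*u^2 + 100*v^2 + 1), 1/sqrt(100*u^2 + 100*v^2 + 1)), and the second partials r_uu, r_uv, r_vv. Take dot products:
  L(u, v) = r_uu · N̂ = 10/sqrt(100*u^2 + 100*v^2 + 1),
  M(u, v) = r_uv · N̂ = 0,
  N(u, v) = r_vv · N̂ = 10/sqrt(100*u^2 + 100*v^2 + 1).
Evaluating at (u, v) = (0, -5/2):
  L = 5*sqrt(626)/313, M = 0, N = 5*sqrt(626)/313.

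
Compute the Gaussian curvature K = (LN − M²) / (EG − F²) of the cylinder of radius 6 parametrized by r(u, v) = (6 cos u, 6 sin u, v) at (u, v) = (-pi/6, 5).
K = 0

Coefficients of the first fundamental form: E = 36, F = 0, G = 1.
Coefficients of the second fundamental form: L = -6, M = 0, N = 0.
Assemble K = (LN − M²)/(EG − F²) = 0. At (u, v) = (-pi/6, 5): K = 0.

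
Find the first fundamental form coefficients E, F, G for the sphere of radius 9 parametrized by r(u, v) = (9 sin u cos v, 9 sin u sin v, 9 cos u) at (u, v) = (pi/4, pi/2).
E = 81;  F = 0;  G = 81/2

Partials: r_u = (9*cos(u)*cos(v), 9*sin(v)*cos(u), -9*sin(u)), r_v = (-9*sin(u)*sin(v), 9*sin(u)*cos(v), 0). As functions of (u, v):
  E = r_u · r_u = 81,
  F = r_u · r_v = 0,
  G = r_v · r_v = 81*sin(u)^2.
Evaluating at (u, v) = (pi/4, pi/2): E = 81, F = 0, G = 81/2.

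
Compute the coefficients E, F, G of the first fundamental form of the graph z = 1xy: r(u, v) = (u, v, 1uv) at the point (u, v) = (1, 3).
E = 10;  F = 3;  G = 2

Partials: r_u = (1, 0, v), r_v = (0, 1, u). As functions of (u, v):
  E = r_u · r_u = v^2 + 1,
  F = r_u · r_v = u*v,
  G = r_v · r_v = u^2 + 1.
Evaluating at (u, v) = (1, 3): E = 10, F = 3, G = 2.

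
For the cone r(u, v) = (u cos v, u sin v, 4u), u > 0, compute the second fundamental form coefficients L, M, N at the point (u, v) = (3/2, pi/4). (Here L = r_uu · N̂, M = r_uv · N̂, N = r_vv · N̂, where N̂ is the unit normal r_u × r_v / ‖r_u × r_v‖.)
L = 0;  M = 0;  N = 6*sqrt(17)/17

Compute the unit normal N̂(u, v) = (-4*sqrt(17)*u*cos(v)/(17*Abs(u)), -4*sqrt(17)*u*sin(v)/(17*Abs(u)), sqrt(17)*u/(17*Abs(u))), and the second partials r_uu, r_uv, r_vv. Take dot products:
  L(u, v) = r_uu · N̂ = 0,
  M(u, v) = r_uv · N̂ = 0,
  N(u, v) = r_vv · N̂ = 4*sqrt(17)*u^2/(17*Abs(u)).
Evaluating at (u, v) = (3/2, pi/4):
  L = 0, M = 0, N = 6*sqrt(17)/17.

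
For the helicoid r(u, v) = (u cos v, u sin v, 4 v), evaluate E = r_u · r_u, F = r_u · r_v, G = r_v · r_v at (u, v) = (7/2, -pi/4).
E = 1;  F = 0;  G = 113/4

Partials: r_u = (cos(v), sin(v), 0), r_v = (-u*sin(v), u*cos(v), 4). As functions of (u, v):
  E = r_u · r_u = 1,
  F = r_u · r_v = 0,
  G = r_v · r_v = u^2 + 16.
Evaluating at (u, v) = (7/2, -pi/4): E = 1, F = 0, G = 113/4.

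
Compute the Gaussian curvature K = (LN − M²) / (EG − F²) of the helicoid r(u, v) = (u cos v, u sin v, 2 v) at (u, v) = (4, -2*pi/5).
K = -1/100

Coefficients of the first fundamental form: E = 1, F = 0, G = u^2 + 4.
Coefficients of the second fundamental form: L = 0, M = -2/sqrt(u^2 + 4), N = 0.
Assemble K = (LN − M²)/(EG − F²) = -4/(u^2 + 4)^2. At (u, v) = (4, -2*pi/5): K = -1/100.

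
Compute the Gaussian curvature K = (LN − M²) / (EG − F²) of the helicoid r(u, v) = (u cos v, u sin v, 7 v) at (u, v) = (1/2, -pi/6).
K = -784/38809

Coefficients of the first fundamental form: E = 1, F = 0, G = u^2 + 49.
Coefficients of the second fundamental form: L = 0, M = -7/sqrt(u^2 + 49), N = 0.
Assemble K = (LN − M²)/(EG − F²) = -49/(u^2 + 49)^2. At (u, v) = (1/2, -pi/6): K = -784/38809.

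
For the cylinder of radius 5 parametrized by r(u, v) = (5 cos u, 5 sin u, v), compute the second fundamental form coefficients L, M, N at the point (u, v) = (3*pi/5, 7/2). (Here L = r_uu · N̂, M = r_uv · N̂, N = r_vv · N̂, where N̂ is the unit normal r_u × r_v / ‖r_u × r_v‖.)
L = -5;  M = 0;  N = 0

Compute the unit normal N̂(u, v) = (cos(u), sin(u), 0), and the second partials r_uu, r_uv, r_vv. Take dot products:
  L(u, v) = r_uu · N̂ = -5,
  M(u, v) = r_uv · N̂ = 0,
  N(u, v) = r_vv · N̂ = 0.
Evaluating at (u, v) = (3*pi/5, 7/2):
  L = -5, M = 0, N = 0.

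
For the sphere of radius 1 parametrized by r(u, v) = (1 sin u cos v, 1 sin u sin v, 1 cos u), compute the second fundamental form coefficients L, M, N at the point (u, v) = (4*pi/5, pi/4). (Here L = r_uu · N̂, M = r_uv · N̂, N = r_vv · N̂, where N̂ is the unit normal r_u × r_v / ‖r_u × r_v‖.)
L = -1;  M = 0;  N = -5/8 + sqrt(5)/8

Compute the unit normal N̂(u, v) = (sin(u)^2*cos(v)/Abs(sin(u)), sin(u)^2*sin(v)/Abs(sin(u)), sin(2*u)/(2*Abs(sin(u)))), and the second partials r_uu, r_uv, r_vv. Take dot products:
  L(u, v) = r_uu · N̂ = -sin(u)/Abs(sin(u)),
  M(u, v) = r_uv · N̂ = 0,
  N(u, v) = r_vv · N̂ = -sin(u)^3/Abs(sin(u)).
Evaluating at (u, v) = (4*pi/5, pi/4):
  L = -1, M = 0, N = -5/8 + sqrt(5)/8.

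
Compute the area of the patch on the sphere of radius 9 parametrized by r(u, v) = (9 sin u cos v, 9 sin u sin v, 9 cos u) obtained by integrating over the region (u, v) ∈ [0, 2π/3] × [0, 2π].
Area = 243*pi

Area = ∫∫ √(EG − F²) du dv with √(EG − F²) = 81*Abs(sin(u)). Integrating over [0, 2π/3] × [0, 2π] gives 243*pi.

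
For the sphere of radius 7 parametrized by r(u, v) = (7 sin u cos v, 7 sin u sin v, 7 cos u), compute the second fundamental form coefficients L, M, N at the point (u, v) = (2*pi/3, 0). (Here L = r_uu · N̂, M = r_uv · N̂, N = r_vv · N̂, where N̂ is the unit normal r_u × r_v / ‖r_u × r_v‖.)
L = -7;  M = 0;  N = -21/4

Compute the unit normal N̂(u, v) = (sin(u)^2*cos(v)/Abs(sin(u)), sin(u)^2*sin(v)/Abs(sin(u)), sin(2*u)/(2*Abs(sin(u)))), and the second partials r_uu, r_uv, r_vv. Take dot products:
  L(u, v) = r_uu · N̂ = -7*sin(u)/Abs(sin(u)),
  M(u, v) = r_uv · N̂ = 0,
  N(u, v) = r_vv · N̂ = -7*sin(u)^3/Abs(sin(u)).
Evaluating at (u, v) = (2*pi/3, 0):
  L = -7, M = 0, N = -21/4.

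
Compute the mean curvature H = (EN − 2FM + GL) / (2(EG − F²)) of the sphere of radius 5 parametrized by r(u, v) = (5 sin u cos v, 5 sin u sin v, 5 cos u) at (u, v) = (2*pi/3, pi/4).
H = -1/5

With E = 25, F = 0, G = 25*sin(u)^2, L = -5*sin(u)/Abs(sin(u)), M = 0, N = -5*sin(u)^3/Abs(sin(u)), assemble
  H = (EN − 2FM + GL) / (2(EG − F²)) = -sin(u)/(5*Abs(sin(u))).
At (u, v) = (2*pi/3, pi/4): H = -1/5.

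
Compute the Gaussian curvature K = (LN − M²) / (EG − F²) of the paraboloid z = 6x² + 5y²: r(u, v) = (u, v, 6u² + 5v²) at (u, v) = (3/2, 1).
K = 24/36125

Coefficients of the first fundamental form: E = 144*u^2 + 1, F = 120*u*v, G = 100*v^2 + 1.
Coefficients of the second fundamental form: L = 12/sqrt(144*u^2 + 100*v^2 + 1), M = 0, N = 10/sqrt(144*u^2 + 100*v^2 + 1).
Assemble K = (LN − M²)/(EG − F²) = 120/(20736*u^4 + 28800*u^2*v^2 + 288*u^2 + 10000*v^4 + 200*v^2 + 1). At (u, v) = (3/2, 1): K = 24/36125.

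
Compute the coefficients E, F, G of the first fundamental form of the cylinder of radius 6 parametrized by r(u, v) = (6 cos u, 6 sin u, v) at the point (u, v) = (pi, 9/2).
E = 36;  F = 0;  G = 1

Partials: r_u = (-6*sin(u), 6*cos(u), 0), r_v = (0, 0, 1). As functions of (u, v):
  E = r_u · r_u = 36,
  F = r_u · r_v = 0,
  G = r_v · r_v = 1.
Evaluating at (u, v) = (pi, 9/2): E = 36, F = 0, G = 1.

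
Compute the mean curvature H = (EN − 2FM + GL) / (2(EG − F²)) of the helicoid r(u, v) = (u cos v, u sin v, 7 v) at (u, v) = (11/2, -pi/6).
H = 0

With E = 1, F = 0, G = u^2 + 49, L = 0, M = -7/sqrt(u^2 + 49), N = 0, assemble
  H = (EN − 2FM + GL) / (2(EG − F²)) = 0.
At (u, v) = (11/2, -pi/6): H = 0.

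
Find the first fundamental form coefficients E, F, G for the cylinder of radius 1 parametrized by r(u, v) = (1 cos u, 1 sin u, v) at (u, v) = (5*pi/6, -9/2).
E = 1;  F = 0;  G = 1

Partials: r_u = (-sin(u), cos(u), 0), r_v = (0, 0, 1). As functions of (u, v):
  E = r_u · r_u = 1,
  F = r_u · r_v = 0,
  G = r_v · r_v = 1.
Evaluating at (u, v) = (5*pi/6, -9/2): E = 1, F = 0, G = 1.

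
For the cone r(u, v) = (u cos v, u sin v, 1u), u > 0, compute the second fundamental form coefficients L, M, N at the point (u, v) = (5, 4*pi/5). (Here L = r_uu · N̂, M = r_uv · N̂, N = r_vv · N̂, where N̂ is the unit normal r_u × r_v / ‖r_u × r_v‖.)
L = 0;  M = 0;  N = 5*sqrt(2)/2

Compute the unit normal N̂(u, v) = (-sqrt(2)*u*cos(v)/(2*Abs(u)), -sqrt(2)*u*sin(v)/(2*Abs(u)), sqrt(2)*u/(2*Abs(u))), and the second partials r_uu, r_uv, r_vv. Take dot products:
  L(u, v) = r_uu · N̂ = 0,
  M(u, v) = r_uv · N̂ = 0,
  N(u, v) = r_vv · N̂ = sqrt(2)*u^2/(2*Abs(u)).
Evaluating at (u, v) = (5, 4*pi/5):
  L = 0, M = 0, N = 5*sqrt(2)/2.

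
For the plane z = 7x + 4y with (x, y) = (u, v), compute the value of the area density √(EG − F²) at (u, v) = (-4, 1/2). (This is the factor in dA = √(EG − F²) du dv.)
√(EG − F²)|_{(-4, 1/2)} = sqrt(66)

E = 50, F = 28, G = 17, so EG − F² = 66. Taking the positive square root: √(EG − F²) = sqrt(66). At (u, v) = (-4, 1/2): sqrt(66).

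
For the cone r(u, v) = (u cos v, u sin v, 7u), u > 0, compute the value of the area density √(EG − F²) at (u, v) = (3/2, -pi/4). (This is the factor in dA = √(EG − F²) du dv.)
√(EG − F²)|_{(3/2, -pi/4)} = 15*sqrt(2)/2

E = 50, F = 0, G = u^2, so EG − F² = 50*u^2. Taking the positive square root: √(EG − F²) = 5*sqrt(2)*Abs(u). At (u, v) = (3/2, -pi/4): 15*sqrt(2)/2.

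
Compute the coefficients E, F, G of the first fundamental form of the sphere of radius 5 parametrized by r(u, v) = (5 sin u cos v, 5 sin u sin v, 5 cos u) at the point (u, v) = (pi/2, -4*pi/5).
E = 25;  F = 0;  G = 25

Partials: r_u = (5*cos(u)*cos(v), 5*sin(v)*cos(u), -5*sin(u)), r_v = (-5*sin(u)*sin(v), 5*sin(u)*cos(v), 0). As functions of (u, v):
  E = r_u · r_u = 25,
  F = r_u · r_v = 0,
  G = r_v · r_v = 25*sin(u)^2.
Evaluating at (u, v) = (pi/2, -4*pi/5): E = 25, F = 0, G = 25.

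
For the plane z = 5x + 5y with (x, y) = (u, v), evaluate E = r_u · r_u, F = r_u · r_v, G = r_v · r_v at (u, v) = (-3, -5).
E = 26;  F = 25;  G = 26

Partials: r_u = (1, 0, 5), r_v = (0, 1, 5). As functions of (u, v):
  E = r_u · r_u = 26,
  F = r_u · r_v = 25,
  G = r_v · r_v = 26.
Evaluating at (u, v) = (-3, -5): E = 26, F = 25, G = 26.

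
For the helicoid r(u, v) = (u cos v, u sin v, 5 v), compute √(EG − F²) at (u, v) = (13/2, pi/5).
√(EG − F²)|_{(13/2, pi/5)} = sqrt(269)/2

E = 1, F = 0, G = u^2 + 25; EG − F² = u^2 + 25; √(EG − F²) = sqrt(u^2 + 25). At the given point: sqrt(269)/2.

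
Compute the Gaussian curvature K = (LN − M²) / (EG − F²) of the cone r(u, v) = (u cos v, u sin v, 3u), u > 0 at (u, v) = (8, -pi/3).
K = 0

Coefficients of the first fundamental form: E = 10, F = 0, G = u^2.
Coefficients of the second fundamental form: L = 0, M = 0, N = 3*sqrt(10)*u^2/(10*Abs(u)).
Assemble K = (LN − M²)/(EG − F²) = 0. At (u, v) = (8, -pi/3): K = 0.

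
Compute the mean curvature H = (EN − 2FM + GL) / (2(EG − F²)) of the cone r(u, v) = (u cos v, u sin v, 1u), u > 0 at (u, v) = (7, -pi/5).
H = sqrt(2)/28

With E = 2, F = 0, G = u^2, L = 0, M = 0, N = sqrt(2)*u^2/(2*Abs(u)), assemble
  H = (EN − 2FM + GL) / (2(EG − F²)) = sqrt(2)/(4*Abs(u)).
At (u, v) = (7, -pi/5): H = sqrt(2)/28.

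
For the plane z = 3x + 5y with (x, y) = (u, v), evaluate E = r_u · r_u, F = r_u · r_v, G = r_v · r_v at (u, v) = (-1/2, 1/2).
E = 10;  F = 15;  G = 26

Partials: r_u = (1, 0, 3), r_v = (0, 1, 5). As functions of (u, v):
  E = r_u · r_u = 10,
  F = r_u · r_v = 15,
  G = r_v · r_v = 26.
Evaluating at (u, v) = (-1/2, 1/2): E = 10, F = 15, G = 26.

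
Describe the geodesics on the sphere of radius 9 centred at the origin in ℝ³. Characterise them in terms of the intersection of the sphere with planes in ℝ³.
Geodesics on the sphere of radius 9 are great circles — circles of radius 9 obtained as the intersection of the sphere with planes through the origin (the centre of the sphere).

A curve α(t) of nonzero constant speed on the sphere of radius 9 is a geodesic iff its acceleration α̈ is everywhere normal to the surface, i.e. parallel to the radial vector α(t). Then d/dt(α × α̇) = α̇ × α̇ + α × α̈ = 0, so α × α̇ is a constant vector n ≠ 0 and α(t) · n = 0 for all t: α lies in the plane through the origin with normal n. The intersection of that plane with the sphere is a circle of radius 9 (a great circle). Conversely, a great circle traversed at constant speed has centripetal acceleration pointing at the origin, hence normal to the sphere, so every great circle is a geodesic.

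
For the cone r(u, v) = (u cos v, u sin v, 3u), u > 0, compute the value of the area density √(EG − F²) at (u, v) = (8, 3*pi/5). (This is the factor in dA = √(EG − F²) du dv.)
√(EG − F²)|_{(8, 3*pi/5)} = 8*sqrt(10)

E = 10, F = 0, G = u^2, so EG − F² = 10*u^2. Taking the positive square root: √(EG − F²) = sqrt(10)*Abs(u). At (u, v) = (8, 3*pi/5): 8*sqrt(10).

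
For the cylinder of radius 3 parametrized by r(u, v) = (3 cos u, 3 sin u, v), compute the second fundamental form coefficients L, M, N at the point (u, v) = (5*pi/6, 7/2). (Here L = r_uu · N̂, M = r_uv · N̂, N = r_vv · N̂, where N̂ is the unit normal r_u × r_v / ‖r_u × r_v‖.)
L = -3;  M = 0;  N = 0

Compute the unit normal N̂(u, v) = (cos(u), sin(u), 0), and the second partials r_uu, r_uv, r_vv. Take dot products:
  L(u, v) = r_uu · N̂ = -3,
  M(u, v) = r_uv · N̂ = 0,
  N(u, v) = r_vv · N̂ = 0.
Evaluating at (u, v) = (5*pi/6, 7/2):
  L = -3, M = 0, N = 0.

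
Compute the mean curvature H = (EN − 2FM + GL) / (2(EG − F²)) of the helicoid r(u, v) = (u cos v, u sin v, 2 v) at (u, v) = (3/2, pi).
H = 0

With E = 1, F = 0, G = u^2 + 4, L = 0, M = -2/sqrt(u^2 + 4), N = 0, assemble
  H = (EN − 2FM + GL) / (2(EG − F²)) = 0.
At (u, v) = (3/2, pi): H = 0.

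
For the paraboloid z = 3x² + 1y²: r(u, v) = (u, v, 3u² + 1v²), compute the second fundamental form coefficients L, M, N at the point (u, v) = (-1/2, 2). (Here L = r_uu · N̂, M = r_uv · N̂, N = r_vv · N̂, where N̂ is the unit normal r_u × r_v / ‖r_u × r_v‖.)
L = 3*sqrt(26)/13;  M = 0;  N = sqrt(26)/13

Compute the unit normal N̂(u, v) = (-6*u/sqrt(36*u^2 + 4*v^2 + 1), -2*v/sqrt(36*u^2 + 4*v^2 + 1), 1/sqrt(36*u^2 + 4*v^2 + 1)), and the second partials r_uu, r_uv, r_vv. Take dot products:
  L(u, v) = r_uu · N̂ = 6/sqrt(36*u^2 + 4*v^2 + 1),
  M(u, v) = r_uv · N̂ = 0,
  N(u, v) = r_vv · N̂ = 2/sqrt(36*u^2 + 4*v^2 + 1).
Evaluating at (u, v) = (-1/2, 2):
  L = 3*sqrt(26)/13, M = 0, N = sqrt(26)/13.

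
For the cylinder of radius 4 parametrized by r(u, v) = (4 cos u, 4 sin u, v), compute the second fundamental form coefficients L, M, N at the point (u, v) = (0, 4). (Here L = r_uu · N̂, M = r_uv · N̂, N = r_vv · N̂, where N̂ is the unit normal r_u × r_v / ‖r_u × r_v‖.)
L = -4;  M = 0;  N = 0

Compute the unit normal N̂(u, v) = (cos(u), sin(u), 0), and the second partials r_uu, r_uv, r_vv. Take dot products:
  L(u, v) = r_uu · N̂ = -4,
  M(u, v) = r_uv · N̂ = 0,
  N(u, v) = r_vv · N̂ = 0.
Evaluating at (u, v) = (0, 4):
  L = -4, M = 0, N = 0.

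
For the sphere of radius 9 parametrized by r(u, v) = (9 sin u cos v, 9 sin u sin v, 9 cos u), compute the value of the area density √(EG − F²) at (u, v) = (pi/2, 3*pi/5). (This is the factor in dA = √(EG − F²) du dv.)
√(EG − F²)|_{(pi/2, 3*pi/5)} = 81

E = 81, F = 0, G = 81*sin(u)^2, so EG − F² = 6561*sin(u)^2. Taking the positive square root: √(EG − F²) = 81*Abs(sin(u)). At (u, v) = (pi/2, 3*pi/5): 81.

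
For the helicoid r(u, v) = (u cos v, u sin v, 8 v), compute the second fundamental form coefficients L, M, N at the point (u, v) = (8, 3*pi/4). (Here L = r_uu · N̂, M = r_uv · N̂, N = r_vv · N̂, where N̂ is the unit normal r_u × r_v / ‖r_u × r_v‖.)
L = 0;  M = -sqrt(2)/2;  N = 0

Compute the unit normal N̂(u, v) = (8*sin(v)/sqrt(u^2 + 64), -8*cos(v)/sqrt(u^2 + 64), u/sqrt(u^2 + 64)), and the second partials r_uu, r_uv, r_vv. Take dot products:
  L(u, v) = r_uu · N̂ = 0,
  M(u, v) = r_uv · N̂ = -8/sqrt(u^2 + 64),
  N(u, v) = r_vv · N̂ = 0.
Evaluating at (u, v) = (8, 3*pi/4):
  L = 0, M = -sqrt(2)/2, N = 0.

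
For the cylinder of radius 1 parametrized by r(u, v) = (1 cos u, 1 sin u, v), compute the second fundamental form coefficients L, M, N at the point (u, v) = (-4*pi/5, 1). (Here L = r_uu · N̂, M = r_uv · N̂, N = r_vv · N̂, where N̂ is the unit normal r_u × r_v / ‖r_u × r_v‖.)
L = -1;  M = 0;  N = 0

Compute the unit normal N̂(u, v) = (cos(u), sin(u), 0), and the second partials r_uu, r_uv, r_vv. Take dot products:
  L(u, v) = r_uu · N̂ = -1,
  M(u, v) = r_uv · N̂ = 0,
  N(u, v) = r_vv · N̂ = 0.
Evaluating at (u, v) = (-4*pi/5, 1):
  L = -1, M = 0, N = 0.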